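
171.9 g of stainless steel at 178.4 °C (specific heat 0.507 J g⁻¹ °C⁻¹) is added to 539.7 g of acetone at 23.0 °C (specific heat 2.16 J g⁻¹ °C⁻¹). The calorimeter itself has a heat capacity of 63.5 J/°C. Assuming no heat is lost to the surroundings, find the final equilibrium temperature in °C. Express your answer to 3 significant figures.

T_f = 33.3 °C

Heat lost by stainless steel = heat gained by acetone + calorimeter.
(171.9)(0.507)(178.4 − T) = [(539.7)(2.16) + 63.5](T − 23.0)
87.1533 (178.4 − T) = 1229.252 (T − 23.0)
15548 − 87.1533 T = 1229.252 T − 28273
43821 = 1316.4053 T
T = 33.29 °C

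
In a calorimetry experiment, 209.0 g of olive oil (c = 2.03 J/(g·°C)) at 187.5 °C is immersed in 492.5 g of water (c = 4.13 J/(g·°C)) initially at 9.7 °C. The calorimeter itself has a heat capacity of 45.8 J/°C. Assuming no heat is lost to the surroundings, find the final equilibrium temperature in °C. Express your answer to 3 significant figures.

Heat lost by olive oil = heat gained by water + calorimeter.
(209.0)(2.03)(187.5 − T) = [(492.5)(4.13) + 45.8](T − 9.7)
424.27 (187.5 − T) = 2079.825 (T − 9.7)
79551 − 424.27 T = 2079.825 T − 20174
99725 = 2504.095 T
T = 39.82 °C

T_f = 39.8 °C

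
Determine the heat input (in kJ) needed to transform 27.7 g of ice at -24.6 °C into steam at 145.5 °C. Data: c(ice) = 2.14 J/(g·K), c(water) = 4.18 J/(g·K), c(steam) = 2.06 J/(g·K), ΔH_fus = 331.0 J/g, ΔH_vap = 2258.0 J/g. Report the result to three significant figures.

q = 87.3 kJ

q1 (heat ice -24.6→0.0 °C): 27.7 × 2.14 × 24.6 = 1458 J
q2 (melt at 0 °C): 27.7 × 331.0 = 9169 J
q3 (heat water 0.0→100.0 °C): 27.7 × 4.18 × 100.0 = 11579 J
q4 (vaporize at 100 °C): 27.7 × 2258.0 = 62547 J
q5 (heat steam 100.0→145.5 °C): 27.7 × 2.06 × 45.5 = 2596 J
Total: 1458 + 9169 + 11579 + 62547 + 2596 = 87349 J = 87.3 kJ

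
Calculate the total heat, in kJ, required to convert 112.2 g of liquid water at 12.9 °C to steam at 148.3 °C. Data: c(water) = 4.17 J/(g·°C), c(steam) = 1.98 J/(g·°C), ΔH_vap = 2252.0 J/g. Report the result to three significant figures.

q1 (heat water 12.9→100.0 °C): 112.2 × 4.17 × 87.1 = 40752 J
q2 (vaporize at 100 °C): 112.2 × 2252.0 = 252674 J
q3 (heat steam 100.0→148.3 °C): 112.2 × 1.98 × 48.3 = 10730 J
Total: 40752 + 252674 + 10730 = 304156 J = 304 kJ

q = 304 kJ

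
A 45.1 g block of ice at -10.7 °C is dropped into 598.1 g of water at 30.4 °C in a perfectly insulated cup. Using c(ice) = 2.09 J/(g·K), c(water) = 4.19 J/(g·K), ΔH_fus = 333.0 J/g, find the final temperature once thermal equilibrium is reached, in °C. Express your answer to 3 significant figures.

Heat to bring ice to 0 °C and melt it: q₁ = 45.1×2.09×10.7 + 45.1×333.0 = 16027 J
Heat the water can supply cooling to 0 °C: 598.1×4.19×30.4 = 76183.6 J > q₁, so all ice melts.
Energy balance: 598.1×4.19×(30.4 − T) = 16027 + 45.1×4.19×(T − 0)
2506.039(30.4 − T) = 16027 + 188.969 T
76183.6 − 16027 = 2695.008 T
T = 60156.6 / 2695.008 = 22.32 °C

T_f = 22.3 °C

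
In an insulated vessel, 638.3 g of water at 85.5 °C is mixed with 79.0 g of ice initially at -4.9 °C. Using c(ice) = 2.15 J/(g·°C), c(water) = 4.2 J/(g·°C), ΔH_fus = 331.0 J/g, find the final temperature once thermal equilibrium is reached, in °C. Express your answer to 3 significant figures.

T_f = 67.1 °C

Heat to bring ice to 0 °C and melt it: q₁ = 79.0×2.15×4.9 + 79.0×331.0 = 26981 J
Heat the water can supply cooling to 0 °C: 638.3×4.2×85.5 = 229214 J > q₁, so all ice melts.
Energy balance: 638.3×4.2×(85.5 − T) = 26981 + 79.0×4.2×(T − 0)
2680.86(85.5 − T) = 26981 + 331.8 T
229214 − 26981 = 3012.66 T
T = 202233 / 3012.66 = 67.13 °C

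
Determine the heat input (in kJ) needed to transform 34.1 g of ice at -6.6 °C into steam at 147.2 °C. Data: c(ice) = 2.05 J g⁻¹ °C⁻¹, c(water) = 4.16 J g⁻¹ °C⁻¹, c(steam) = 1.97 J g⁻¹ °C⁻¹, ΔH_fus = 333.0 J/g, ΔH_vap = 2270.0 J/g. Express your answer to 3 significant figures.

q1 (heat ice -6.6→0.0 °C): 34.1 × 2.05 × 6.6 = 461 J
q2 (melt at 0 °C): 34.1 × 333.0 = 11355 J
q3 (heat water 0.0→100.0 °C): 34.1 × 4.16 × 100.0 = 14186 J
q4 (vaporize at 100 °C): 34.1 × 2270.0 = 77407 J
q5 (heat steam 100.0→147.2 °C): 34.1 × 1.97 × 47.2 = 3171 J
Total: 461 + 11355 + 14186 + 77407 + 3171 = 106580 J = 107 kJ

q = 107 kJ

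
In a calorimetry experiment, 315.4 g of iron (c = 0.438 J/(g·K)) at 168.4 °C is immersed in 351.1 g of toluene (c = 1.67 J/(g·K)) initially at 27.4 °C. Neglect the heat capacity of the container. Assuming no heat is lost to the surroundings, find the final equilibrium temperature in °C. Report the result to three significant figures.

Heat lost by iron = heat gained by toluene.
(315.4)(0.438)(168.4 − T) = (351.1)(1.67)(T − 27.4)
138.1452 (168.4 − T) = 586.337 (T − 27.4)
23264 − 138.1452 T = 586.337 T − 16066
39330 = 724.4822 T
T = 54.29 °C

T_f = 54.3 °C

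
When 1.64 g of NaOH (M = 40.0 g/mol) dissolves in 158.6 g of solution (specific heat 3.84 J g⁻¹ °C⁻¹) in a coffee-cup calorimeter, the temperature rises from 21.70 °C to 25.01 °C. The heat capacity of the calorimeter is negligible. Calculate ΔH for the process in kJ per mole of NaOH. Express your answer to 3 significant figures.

ΔH = -49.2 kJ/mol

|ΔT| = |25.01 − 21.70| = 3.31 °C
|q_surr| = (158.6 × 3.84) × 3.31 = 609.024 × 3.31 = 2016 J
n(NaOH) = 1.64 / 40.0 = 0.04100 mol
Temperature rose, so q_rxn = −|q_surr| = -2.016 kJ
ΔH = q_rxn / n = -49.17 kJ/mol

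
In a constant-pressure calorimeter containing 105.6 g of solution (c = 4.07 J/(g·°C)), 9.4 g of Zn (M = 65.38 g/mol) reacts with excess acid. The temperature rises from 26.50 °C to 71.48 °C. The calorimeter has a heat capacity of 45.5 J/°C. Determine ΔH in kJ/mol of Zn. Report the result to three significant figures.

ΔH = -149 kJ/mol

|ΔT| = |71.48 − 26.50| = 44.98 °C
|q_surr| = (105.6 × 4.07 + 45.5) × 44.98 = 475.292 × 44.98 = 21380 J
n(Zn) = 9.4 / 65.38 = 0.1438 mol
Temperature rose, so q_rxn = −|q_surr| = -21.38 kJ
ΔH = q_rxn / n = -148.7 kJ/mol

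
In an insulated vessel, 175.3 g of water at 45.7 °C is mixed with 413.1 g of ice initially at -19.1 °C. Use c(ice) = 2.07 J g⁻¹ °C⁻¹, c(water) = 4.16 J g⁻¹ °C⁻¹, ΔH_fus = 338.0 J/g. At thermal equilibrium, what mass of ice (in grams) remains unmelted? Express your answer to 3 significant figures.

m_ice remaining = 363 g

Heat to warm all ice to 0 °C: 413.1×2.07×19.1 = 16333 J
Heat released by water cooling to 0 °C: 175.3×4.16×45.7 = 33327 J
33327 J < 16333 + 413.1×338.0 = 155960.8 J, so not all ice melts; final T = 0 °C.
Heat left for melting: 33327 − 16333 = 16994 J
Mass melted = 16994 / 338.0 = 50.28 g
Ice remaining = 413.1 − 50.28 = 362.82 g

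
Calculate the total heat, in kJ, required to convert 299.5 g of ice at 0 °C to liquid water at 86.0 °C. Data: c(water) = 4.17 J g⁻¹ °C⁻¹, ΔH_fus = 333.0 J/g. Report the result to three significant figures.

q1 (melt at 0 °C): 299.5 × 333.0 = 99734 J
q2 (heat water 0.0→86.0 °C): 299.5 × 4.17 × 86.0 = 107407 J
Total: 99734 + 107407 = 207141 J = 207 kJ

q = 207 kJ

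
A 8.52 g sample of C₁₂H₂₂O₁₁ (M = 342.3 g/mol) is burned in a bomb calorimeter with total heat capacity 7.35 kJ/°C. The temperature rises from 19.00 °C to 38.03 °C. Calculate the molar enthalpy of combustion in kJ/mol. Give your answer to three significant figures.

ΔT = 38.03 − 19.00 = 19.03 °C
q_cal = C_cal × ΔT = 7.35 × 19.03 = 139.8705 kJ
n = 8.52 / 342.3 = 0.02489 mol
q_rxn = −q_cal = -139.8705 kJ
ΔH = -139.8705 / 0.02489 = -5620 kJ/mol

ΔH = -5620 kJ/mol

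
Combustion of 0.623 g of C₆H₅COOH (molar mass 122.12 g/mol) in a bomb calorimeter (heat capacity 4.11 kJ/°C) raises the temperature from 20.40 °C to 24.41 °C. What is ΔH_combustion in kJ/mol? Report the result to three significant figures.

ΔT = 24.41 − 20.40 = 4.01 °C
q_cal = C_cal × ΔT = 4.11 × 4.01 = 16.4811 kJ
n = 0.623 / 122.12 = 0.005102 mol
q_rxn = −q_cal = -16.4811 kJ
ΔH = -16.4811 / 0.005102 = -3230 kJ/mol

ΔH = -3230 kJ/mol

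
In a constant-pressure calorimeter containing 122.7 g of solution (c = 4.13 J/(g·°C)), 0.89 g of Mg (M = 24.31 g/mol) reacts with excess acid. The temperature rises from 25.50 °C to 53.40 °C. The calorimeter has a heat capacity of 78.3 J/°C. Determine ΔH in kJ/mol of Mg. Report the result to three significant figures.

|ΔT| = |53.40 − 25.50| = 27.90 °C
|q_surr| = (122.7 × 4.13 + 78.3) × 27.90 = 585.051 × 27.90 = 16320 J
n(Mg) = 0.89 / 24.31 = 0.03661 mol
Temperature rose, so q_rxn = −|q_surr| = -16.32 kJ
ΔH = q_rxn / n = -445.8 kJ/mol

ΔH = -446 kJ/mol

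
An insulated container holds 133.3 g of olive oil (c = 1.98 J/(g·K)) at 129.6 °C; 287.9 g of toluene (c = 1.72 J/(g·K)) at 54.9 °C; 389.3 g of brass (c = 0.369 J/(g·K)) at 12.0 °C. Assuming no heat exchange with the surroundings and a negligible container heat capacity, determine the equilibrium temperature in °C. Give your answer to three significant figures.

Σ mᵢcᵢ(T − Tᵢ) = 0  ⇒  T = Σ mᵢcᵢTᵢ / Σ mᵢcᵢ
Σ mᵢcᵢ = 133.3×1.98 + 287.9×1.72 + 389.3×0.369 = 902.7737
Σ mᵢcᵢTᵢ = 263.934×129.6 + 495.188×54.9 + 143.6517×12.0 = 63115
T = 63115 / 902.7737 = 69.91 °C

T_f = 69.9 °C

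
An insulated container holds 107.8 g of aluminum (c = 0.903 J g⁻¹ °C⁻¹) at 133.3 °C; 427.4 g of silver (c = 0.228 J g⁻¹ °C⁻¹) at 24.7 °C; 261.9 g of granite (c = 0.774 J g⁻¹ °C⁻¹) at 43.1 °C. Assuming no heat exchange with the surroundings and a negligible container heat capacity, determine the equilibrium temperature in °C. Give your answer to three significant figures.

Σ mᵢcᵢ(T − Tᵢ) = 0  ⇒  T = Σ mᵢcᵢTᵢ / Σ mᵢcᵢ
Σ mᵢcᵢ = 107.8×0.903 + 427.4×0.228 + 261.9×0.774 = 397.5012
Σ mᵢcᵢTᵢ = 97.3434×133.3 + 97.4472×24.7 + 202.7106×43.1 = 24120
T = 24120 / 397.5012 = 60.68 °C

T_f = 60.7 °C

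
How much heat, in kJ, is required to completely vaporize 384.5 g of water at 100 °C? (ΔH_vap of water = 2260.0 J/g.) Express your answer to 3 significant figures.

q = 869 kJ

q = m × ΔH_vap = 384.5 × 2260.0 = 869000 J = 869 kJ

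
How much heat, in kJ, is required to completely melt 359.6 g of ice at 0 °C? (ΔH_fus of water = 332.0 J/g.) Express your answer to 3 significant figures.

q = 119 kJ

q = m × ΔH_fus = 359.6 × 332.0 = 119400 J = 119 kJ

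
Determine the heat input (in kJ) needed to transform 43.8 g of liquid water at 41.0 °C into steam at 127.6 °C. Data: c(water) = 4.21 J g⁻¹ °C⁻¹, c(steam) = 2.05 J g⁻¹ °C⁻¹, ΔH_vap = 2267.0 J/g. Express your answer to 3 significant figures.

q = 113 kJ

q1 (heat water 41.0→100.0 °C): 43.8 × 4.21 × 59.0 = 10879 J
q2 (vaporize at 100 °C): 43.8 × 2267.0 = 99295 J
q3 (heat steam 100.0→127.6 °C): 43.8 × 2.05 × 27.6 = 2478 J
Total: 10879 + 99295 + 2478 = 112652 J = 113 kJ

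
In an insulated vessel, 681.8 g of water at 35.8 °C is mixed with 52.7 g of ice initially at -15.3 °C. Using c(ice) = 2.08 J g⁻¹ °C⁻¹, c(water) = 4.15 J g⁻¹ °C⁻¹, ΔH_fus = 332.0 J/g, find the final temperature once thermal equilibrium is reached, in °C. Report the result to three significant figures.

T_f = 26.9 °C

Heat to bring ice to 0 °C and melt it: q₁ = 52.7×2.08×15.3 + 52.7×332.0 = 19174 J
Heat the water can supply cooling to 0 °C: 681.8×4.15×35.8 = 101295 J > q₁, so all ice melts.
Energy balance: 681.8×4.15×(35.8 − T) = 19174 + 52.7×4.15×(T − 0)
2829.47(35.8 − T) = 19174 + 218.705 T
101295 − 19174 = 3048.175 T
T = 82121 / 3048.175 = 26.94 °C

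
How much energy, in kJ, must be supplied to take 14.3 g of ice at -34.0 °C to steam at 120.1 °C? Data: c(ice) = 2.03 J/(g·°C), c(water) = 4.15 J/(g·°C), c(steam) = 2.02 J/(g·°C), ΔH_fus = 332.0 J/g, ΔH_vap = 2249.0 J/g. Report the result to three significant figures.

q1 (heat ice -34.0→0.0 °C): 14.3 × 2.03 × 34.0 = 987 J
q2 (melt at 0 °C): 14.3 × 332.0 = 4748 J
q3 (heat water 0.0→100.0 °C): 14.3 × 4.15 × 100.0 = 5935 J
q4 (vaporize at 100 °C): 14.3 × 2249.0 = 32161 J
q5 (heat steam 100.0→120.1 °C): 14.3 × 2.02 × 20.1 = 581 J
Total: 987 + 4748 + 5935 + 32161 + 581 = 44412 J = 44.4 kJ

q = 44.4 kJ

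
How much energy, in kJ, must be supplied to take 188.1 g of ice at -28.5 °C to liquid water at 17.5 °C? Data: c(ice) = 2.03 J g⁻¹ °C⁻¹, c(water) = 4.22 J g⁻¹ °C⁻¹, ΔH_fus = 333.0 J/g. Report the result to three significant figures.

q1 (heat ice -28.5→0.0 °C): 188.1 × 2.03 × 28.5 = 10883 J
q2 (melt at 0 °C): 188.1 × 333.0 = 62637 J
q3 (heat water 0.0→17.5 °C): 188.1 × 4.22 × 17.5 = 13891 J
Total: 10883 + 62637 + 13891 = 87411 J = 87.4 kJ

q = 87.4 kJ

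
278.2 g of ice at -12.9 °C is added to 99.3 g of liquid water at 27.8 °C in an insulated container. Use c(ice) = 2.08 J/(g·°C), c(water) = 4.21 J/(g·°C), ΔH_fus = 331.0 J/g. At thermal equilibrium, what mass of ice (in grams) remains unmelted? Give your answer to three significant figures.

m_ice remaining = 266 g

Heat to warm all ice to 0 °C: 278.2×2.08×12.9 = 7464.7 J
Heat released by water cooling to 0 °C: 99.3×4.21×27.8 = 11622 J
11622 J < 7464.7 + 278.2×331.0 = 99548.9 J, so not all ice melts; final T = 0 °C.
Heat left for melting: 11622 − 7464.7 = 4157.3 J
Mass melted = 4157.3 / 331.0 = 12.56 g
Ice remaining = 278.2 − 12.56 = 265.64 g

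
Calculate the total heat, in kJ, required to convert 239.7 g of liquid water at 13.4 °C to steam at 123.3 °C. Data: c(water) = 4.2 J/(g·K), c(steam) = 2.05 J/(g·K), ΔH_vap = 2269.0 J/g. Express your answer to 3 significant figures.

q = 643 kJ

q1 (heat water 13.4→100.0 °C): 239.7 × 4.2 × 86.6 = 87184 J
q2 (vaporize at 100 °C): 239.7 × 2269.0 = 543879 J
q3 (heat steam 100.0→123.3 °C): 239.7 × 2.05 × 23.3 = 11449 J
Total: 87184 + 543879 + 11449 = 642512 J = 643 kJ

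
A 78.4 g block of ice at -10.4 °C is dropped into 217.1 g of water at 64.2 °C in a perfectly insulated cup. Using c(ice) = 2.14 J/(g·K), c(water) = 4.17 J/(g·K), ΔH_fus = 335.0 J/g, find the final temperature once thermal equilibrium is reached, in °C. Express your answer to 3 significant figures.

Heat to bring ice to 0 °C and melt it: q₁ = 78.4×2.14×10.4 + 78.4×335.0 = 28009 J
Heat the water can supply cooling to 0 °C: 217.1×4.17×64.2 = 58120.7 J > q₁, so all ice melts.
Energy balance: 217.1×4.17×(64.2 − T) = 28009 + 78.4×4.17×(T − 0)
905.307(64.2 − T) = 28009 + 326.928 T
58120.7 − 28009 = 1232.235 T
T = 30111.7 / 1232.235 = 24.44 °C

T_f = 24.4 °C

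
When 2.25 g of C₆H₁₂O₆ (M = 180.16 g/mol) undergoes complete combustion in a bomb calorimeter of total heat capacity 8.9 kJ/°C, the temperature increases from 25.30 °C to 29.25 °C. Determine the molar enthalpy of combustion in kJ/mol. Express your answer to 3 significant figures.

ΔH = -2810 kJ/mol

ΔT = 29.25 − 25.30 = 3.95 °C
q_cal = C_cal × ΔT = 8.9 × 3.95 = 35.155 kJ
n = 2.25 / 180.16 = 0.01249 mol
q_rxn = −q_cal = -35.155 kJ
ΔH = -35.155 / 0.01249 = -2814.7 kJ/mol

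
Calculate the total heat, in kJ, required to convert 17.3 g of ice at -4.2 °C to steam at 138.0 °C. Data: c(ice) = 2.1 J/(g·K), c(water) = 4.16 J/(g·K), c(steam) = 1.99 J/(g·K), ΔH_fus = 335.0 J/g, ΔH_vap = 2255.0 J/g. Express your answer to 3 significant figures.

q = 53.5 kJ

q1 (heat ice -4.2→0.0 °C): 17.3 × 2.1 × 4.2 = 153 J
q2 (melt at 0 °C): 17.3 × 335.0 = 5796 J
q3 (heat water 0.0→100.0 °C): 17.3 × 4.16 × 100.0 = 7197 J
q4 (vaporize at 100 °C): 17.3 × 2255.0 = 39012 J
q5 (heat steam 100.0→138.0 °C): 17.3 × 1.99 × 38.0 = 1308 J
Total: 153 + 5796 + 7197 + 39012 + 1308 = 53466 J = 53.5 kJ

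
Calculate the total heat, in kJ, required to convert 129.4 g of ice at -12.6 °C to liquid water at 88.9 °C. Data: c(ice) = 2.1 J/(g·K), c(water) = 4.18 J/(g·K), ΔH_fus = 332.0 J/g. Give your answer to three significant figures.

q = 94.5 kJ

q1 (heat ice -12.6→0.0 °C): 129.4 × 2.1 × 12.6 = 3424 J
q2 (melt at 0 °C): 129.4 × 332.0 = 42961 J
q3 (heat water 0.0→88.9 °C): 129.4 × 4.18 × 88.9 = 48085 J
Total: 3424 + 42961 + 48085 = 94470 J = 94.5 kJ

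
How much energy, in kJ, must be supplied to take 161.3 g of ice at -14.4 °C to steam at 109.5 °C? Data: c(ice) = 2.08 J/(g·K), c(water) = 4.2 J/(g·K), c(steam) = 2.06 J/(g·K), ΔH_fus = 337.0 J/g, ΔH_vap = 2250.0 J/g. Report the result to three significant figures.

q = 493 kJ

q1 (heat ice -14.4→0.0 °C): 161.3 × 2.08 × 14.4 = 4831 J
q2 (melt at 0 °C): 161.3 × 337.0 = 54358 J
q3 (heat water 0.0→100.0 °C): 161.3 × 4.2 × 100.0 = 67746 J
q4 (vaporize at 100 °C): 161.3 × 2250.0 = 362925 J
q5 (heat steam 100.0→109.5 °C): 161.3 × 2.06 × 9.5 = 3157 J
Total: 4831 + 54358 + 67746 + 362925 + 3157 = 493017 J = 493 kJ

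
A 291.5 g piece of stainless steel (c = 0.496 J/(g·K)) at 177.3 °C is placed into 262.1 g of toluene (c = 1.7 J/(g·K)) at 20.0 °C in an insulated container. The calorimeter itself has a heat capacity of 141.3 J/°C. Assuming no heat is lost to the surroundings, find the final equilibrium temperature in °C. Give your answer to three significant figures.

T_f = 51.1 °C

Heat lost by stainless steel = heat gained by toluene + calorimeter.
(291.5)(0.496)(177.3 − T) = [(262.1)(1.7) + 141.3](T − 20.0)
144.584 (177.3 − T) = 586.87 (T − 20.0)
25635 − 144.584 T = 586.87 T − 11737
37372 = 731.454 T
T = 51.09 °C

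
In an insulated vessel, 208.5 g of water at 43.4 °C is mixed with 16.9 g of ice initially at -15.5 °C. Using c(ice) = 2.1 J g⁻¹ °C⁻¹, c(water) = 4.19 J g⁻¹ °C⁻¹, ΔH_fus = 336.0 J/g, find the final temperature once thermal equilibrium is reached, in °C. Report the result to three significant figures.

T_f = 33.6 °C

Heat to bring ice to 0 °C and melt it: q₁ = 16.9×2.1×15.5 + 16.9×336.0 = 6228.5 J
Heat the water can supply cooling to 0 °C: 208.5×4.19×43.4 = 37914.9 J > q₁, so all ice melts.
Energy balance: 208.5×4.19×(43.4 − T) = 6228.5 + 16.9×4.19×(T − 0)
873.615(43.4 − T) = 6228.5 + 70.811 T
37914.9 − 6228.5 = 944.426 T
T = 31686.4 / 944.426 = 33.55 °C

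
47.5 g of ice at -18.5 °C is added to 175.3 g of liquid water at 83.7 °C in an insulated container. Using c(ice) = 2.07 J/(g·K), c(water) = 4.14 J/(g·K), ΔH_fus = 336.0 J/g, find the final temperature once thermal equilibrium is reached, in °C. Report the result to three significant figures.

Heat to bring ice to 0 °C and melt it: q₁ = 47.5×2.07×18.5 + 47.5×336.0 = 17779 J
Heat the water can supply cooling to 0 °C: 175.3×4.14×83.7 = 60744.6 J > q₁, so all ice melts.
Energy balance: 175.3×4.14×(83.7 − T) = 17779 + 47.5×4.14×(T − 0)
725.742(83.7 − T) = 17779 + 196.65 T
60744.6 − 17779 = 922.392 T
T = 42965.6 / 922.392 = 46.58 °C

T_f = 46.6 °C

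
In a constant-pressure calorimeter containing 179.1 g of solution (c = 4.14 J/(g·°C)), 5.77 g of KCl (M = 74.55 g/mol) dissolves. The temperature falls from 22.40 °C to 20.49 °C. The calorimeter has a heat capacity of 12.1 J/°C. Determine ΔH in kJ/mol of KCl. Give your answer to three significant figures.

|ΔT| = |20.49 − 22.40| = 1.91 °C
|q_surr| = (179.1 × 4.14 + 12.1) × 1.91 = 753.574 × 1.91 = 1439 J
n(KCl) = 5.77 / 74.55 = 0.07740 mol
Temperature fell, so q_rxn = +|q_surr| = 1.439 kJ
ΔH = q_rxn / n = 18.59 kJ/mol

ΔH = 18.6 kJ/mol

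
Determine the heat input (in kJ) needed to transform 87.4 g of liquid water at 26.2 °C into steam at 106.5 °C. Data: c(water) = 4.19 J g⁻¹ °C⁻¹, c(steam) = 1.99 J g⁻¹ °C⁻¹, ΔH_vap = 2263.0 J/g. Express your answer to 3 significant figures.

q1 (heat water 26.2→100.0 °C): 87.4 × 4.19 × 73.8 = 27026 J
q2 (vaporize at 100 °C): 87.4 × 2263.0 = 197786 J
q3 (heat steam 100.0→106.5 °C): 87.4 × 1.99 × 6.5 = 1131 J
Total: 27026 + 197786 + 1131 = 225943 J = 226 kJ

q = 226 kJ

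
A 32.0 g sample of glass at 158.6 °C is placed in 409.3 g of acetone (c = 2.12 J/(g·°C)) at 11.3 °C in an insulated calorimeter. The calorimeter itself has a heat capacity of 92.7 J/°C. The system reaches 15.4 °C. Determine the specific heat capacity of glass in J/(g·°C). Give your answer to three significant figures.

q_gained = (409.3 × 2.12 + 92.7) × (15.4 − 11.3) = 3938 J
q_lost = 32.0 × c × (158.6 − 15.4) = 4582.4 c
Set equal: c = 3938 / 4582.4 = 0.859 J/(g·°C)

c = 0.859 J/(g·°C)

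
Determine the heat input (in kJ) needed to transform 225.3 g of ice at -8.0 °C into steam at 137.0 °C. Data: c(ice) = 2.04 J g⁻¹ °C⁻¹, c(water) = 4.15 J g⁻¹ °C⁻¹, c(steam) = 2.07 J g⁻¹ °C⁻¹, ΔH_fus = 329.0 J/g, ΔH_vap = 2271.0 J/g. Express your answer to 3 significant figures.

q = 700 kJ

q1 (heat ice -8.0→0.0 °C): 225.3 × 2.04 × 8.0 = 3677 J
q2 (melt at 0 °C): 225.3 × 329.0 = 74124 J
q3 (heat water 0.0→100.0 °C): 225.3 × 4.15 × 100.0 = 93500 J
q4 (vaporize at 100 °C): 225.3 × 2271.0 = 511656 J
q5 (heat steam 100.0→137.0 °C): 225.3 × 2.07 × 37.0 = 17256 J
Total: 3677 + 74124 + 93500 + 511656 + 17256 = 700213 J = 700 kJ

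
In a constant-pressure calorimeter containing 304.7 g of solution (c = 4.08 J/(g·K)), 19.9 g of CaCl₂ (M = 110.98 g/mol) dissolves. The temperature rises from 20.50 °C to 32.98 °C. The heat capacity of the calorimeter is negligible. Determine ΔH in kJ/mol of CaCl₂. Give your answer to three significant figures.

|ΔT| = |32.98 − 20.50| = 12.48 °C
|q_surr| = (304.7 × 4.08) × 12.48 = 1243.176 × 12.48 = 15510 J
n(CaCl₂) = 19.9 / 110.98 = 0.1793 mol
Temperature rose, so q_rxn = −|q_surr| = -15.51 kJ
ΔH = q_rxn / n = -86.50 kJ/mol

ΔH = -86.5 kJ/mol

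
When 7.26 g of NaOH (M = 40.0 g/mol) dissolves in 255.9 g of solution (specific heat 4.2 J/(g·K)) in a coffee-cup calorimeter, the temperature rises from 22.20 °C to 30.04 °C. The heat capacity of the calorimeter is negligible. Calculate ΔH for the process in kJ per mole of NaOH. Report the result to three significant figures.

|ΔT| = |30.04 − 22.20| = 7.84 °C
|q_surr| = (255.9 × 4.2) × 7.84 = 1074.78 × 7.84 = 8426 J
n(NaOH) = 7.26 / 40.0 = 0.1815 mol
Temperature rose, so q_rxn = −|q_surr| = -8.426 kJ
ΔH = q_rxn / n = -46.42 kJ/mol

ΔH = -46.4 kJ/mol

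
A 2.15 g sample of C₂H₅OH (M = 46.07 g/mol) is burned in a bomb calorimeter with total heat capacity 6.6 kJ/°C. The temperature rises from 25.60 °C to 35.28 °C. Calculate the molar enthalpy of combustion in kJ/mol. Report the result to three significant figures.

ΔT = 35.28 − 25.60 = 9.68 °C
q_cal = C_cal × ΔT = 6.6 × 9.68 = 63.888 kJ
n = 2.15 / 46.07 = 0.04667 mol
q_rxn = −q_cal = -63.888 kJ
ΔH = -63.888 / 0.04667 = -1369 kJ/mol

ΔH = -1370 kJ/mol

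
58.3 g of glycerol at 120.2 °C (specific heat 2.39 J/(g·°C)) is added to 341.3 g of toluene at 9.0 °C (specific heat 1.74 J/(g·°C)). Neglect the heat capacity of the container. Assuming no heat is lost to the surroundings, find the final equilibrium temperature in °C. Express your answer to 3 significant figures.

Heat lost by glycerol = heat gained by toluene.
(58.3)(2.39)(120.2 − T) = (341.3)(1.74)(T − 9.0)
139.337 (120.2 − T) = 593.862 (T − 9.0)
16748 − 139.337 T = 593.862 T − 5344.8
22092.8 = 733.199 T
T = 30.13 °C

T_f = 30.1 °C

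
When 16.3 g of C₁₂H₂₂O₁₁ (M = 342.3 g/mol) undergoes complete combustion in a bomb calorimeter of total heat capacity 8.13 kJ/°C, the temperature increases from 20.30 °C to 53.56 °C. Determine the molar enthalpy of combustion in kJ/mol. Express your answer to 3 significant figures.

ΔH = -5680 kJ/mol

ΔT = 53.56 − 20.30 = 33.26 °C
q_cal = C_cal × ΔT = 8.13 × 33.26 = 270.4038 kJ
n = 16.3 / 342.3 = 0.04762 mol
q_rxn = −q_cal = -270.4038 kJ
ΔH = -270.4038 / 0.04762 = -5678 kJ/mol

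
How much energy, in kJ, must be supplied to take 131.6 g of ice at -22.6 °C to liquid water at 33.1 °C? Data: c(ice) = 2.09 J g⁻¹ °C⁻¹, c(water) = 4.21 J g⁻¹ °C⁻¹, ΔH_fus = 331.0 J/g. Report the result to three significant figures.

q1 (heat ice -22.6→0.0 °C): 131.6 × 2.09 × 22.6 = 6216 J
q2 (melt at 0 °C): 131.6 × 331.0 = 43560 J
q3 (heat water 0.0→33.1 °C): 131.6 × 4.21 × 33.1 = 18339 J
Total: 6216 + 43560 + 18339 = 68115 J = 68.1 kJ

q = 68.1 kJ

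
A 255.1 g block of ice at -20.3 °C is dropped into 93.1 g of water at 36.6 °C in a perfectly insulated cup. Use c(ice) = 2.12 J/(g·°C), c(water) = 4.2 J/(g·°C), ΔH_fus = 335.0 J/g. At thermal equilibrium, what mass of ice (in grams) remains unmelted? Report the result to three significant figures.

Heat to warm all ice to 0 °C: 255.1×2.12×20.3 = 10978 J
Heat released by water cooling to 0 °C: 93.1×4.2×36.6 = 14311 J
14311 J < 10978 + 255.1×335.0 = 96436.5 J, so not all ice melts; final T = 0 °C.
Heat left for melting: 14311 − 10978 = 3333 J
Mass melted = 3333 / 335.0 = 9.949 g
Ice remaining = 255.1 − 9.949 = 245.151 g

m_ice remaining = 245 g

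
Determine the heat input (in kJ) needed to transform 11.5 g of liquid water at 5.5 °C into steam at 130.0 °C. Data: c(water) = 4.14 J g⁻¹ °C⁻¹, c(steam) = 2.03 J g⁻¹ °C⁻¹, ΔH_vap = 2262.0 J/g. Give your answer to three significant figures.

q = 31.2 kJ

q1 (heat water 5.5→100.0 °C): 11.5 × 4.14 × 94.5 = 4499 J
q2 (vaporize at 100 °C): 11.5 × 2262.0 = 26013 J
q3 (heat steam 100.0→130.0 °C): 11.5 × 2.03 × 30.0 = 700 J
Total: 4499 + 26013 + 700 = 31212 J = 31.2 kJ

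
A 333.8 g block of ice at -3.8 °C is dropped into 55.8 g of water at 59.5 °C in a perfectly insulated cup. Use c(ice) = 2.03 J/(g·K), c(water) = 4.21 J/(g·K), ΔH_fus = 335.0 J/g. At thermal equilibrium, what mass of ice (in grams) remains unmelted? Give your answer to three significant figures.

m_ice remaining = 300 g

Heat to warm all ice to 0 °C: 333.8×2.03×3.8 = 2574.9 J
Heat released by water cooling to 0 °C: 55.8×4.21×59.5 = 13978 J
13978 J < 2574.9 + 333.8×335.0 = 114397.9 J, so not all ice melts; final T = 0 °C.
Heat left for melting: 13978 − 2574.9 = 11403.1 J
Mass melted = 11403.1 / 335.0 = 34.04 g
Ice remaining = 333.8 − 34.04 = 299.76 g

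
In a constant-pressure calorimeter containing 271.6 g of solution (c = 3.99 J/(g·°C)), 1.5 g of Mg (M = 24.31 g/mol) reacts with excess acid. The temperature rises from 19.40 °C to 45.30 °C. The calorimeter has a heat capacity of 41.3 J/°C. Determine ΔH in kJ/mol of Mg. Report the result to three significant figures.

ΔH = -472 kJ/mol

|ΔT| = |45.30 − 19.40| = 25.90 °C
|q_surr| = (271.6 × 3.99 + 41.3) × 25.90 = 1124.984 × 25.90 = 29140 J
n(Mg) = 1.5 / 24.31 = 0.06170 mol
Temperature rose, so q_rxn = −|q_surr| = -29.14 kJ
ΔH = q_rxn / n = -472.3 kJ/mol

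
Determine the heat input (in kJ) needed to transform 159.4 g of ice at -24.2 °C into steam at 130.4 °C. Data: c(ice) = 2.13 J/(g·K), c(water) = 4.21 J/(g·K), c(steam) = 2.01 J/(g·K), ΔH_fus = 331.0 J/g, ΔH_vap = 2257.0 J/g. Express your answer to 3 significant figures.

q1 (heat ice -24.2→0.0 °C): 159.4 × 2.13 × 24.2 = 8216 J
q2 (melt at 0 °C): 159.4 × 331.0 = 52761 J
q3 (heat water 0.0→100.0 °C): 159.4 × 4.21 × 100.0 = 67107 J
q4 (vaporize at 100 °C): 159.4 × 2257.0 = 359766 J
q5 (heat steam 100.0→130.4 °C): 159.4 × 2.01 × 30.4 = 9740 J
Total: 8216 + 52761 + 67107 + 359766 + 9740 = 497590 J = 498 kJ

q = 498 kJ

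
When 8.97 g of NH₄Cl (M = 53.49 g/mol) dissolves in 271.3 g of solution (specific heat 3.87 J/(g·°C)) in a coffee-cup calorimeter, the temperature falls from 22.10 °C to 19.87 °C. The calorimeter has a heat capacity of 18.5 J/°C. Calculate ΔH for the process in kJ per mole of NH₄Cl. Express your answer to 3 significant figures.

ΔH = 14.2 kJ/mol

|ΔT| = |19.87 − 22.10| = 2.23 °C
|q_surr| = (271.3 × 3.87 + 18.5) × 2.23 = 1068.431 × 2.23 = 2383 J
n(NH₄Cl) = 8.97 / 53.49 = 0.1677 mol
Temperature fell, so q_rxn = +|q_surr| = 2.383 kJ
ΔH = q_rxn / n = 14.21 kJ/mol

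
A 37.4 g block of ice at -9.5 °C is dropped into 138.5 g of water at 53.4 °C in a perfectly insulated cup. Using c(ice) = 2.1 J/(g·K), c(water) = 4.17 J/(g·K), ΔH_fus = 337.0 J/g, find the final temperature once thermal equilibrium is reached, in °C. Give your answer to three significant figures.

Heat to bring ice to 0 °C and melt it: q₁ = 37.4×2.1×9.5 + 37.4×337.0 = 13350 J
Heat the water can supply cooling to 0 °C: 138.5×4.17×53.4 = 30840.9 J > q₁, so all ice melts.
Energy balance: 138.5×4.17×(53.4 − T) = 13350 + 37.4×4.17×(T − 0)
577.545(53.4 − T) = 13350 + 155.958 T
30840.9 − 13350 = 733.503 T
T = 17490.9 / 733.503 = 23.846 °C

T_f = 23.8 °C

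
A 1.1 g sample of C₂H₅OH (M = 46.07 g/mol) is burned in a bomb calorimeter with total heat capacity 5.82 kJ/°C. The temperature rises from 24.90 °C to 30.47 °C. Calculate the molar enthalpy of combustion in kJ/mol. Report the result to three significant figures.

ΔT = 30.47 − 24.90 = 5.57 °C
q_cal = C_cal × ΔT = 5.82 × 5.57 = 32.4174 kJ
n = 1.1 / 46.07 = 0.02388 mol
q_rxn = −q_cal = -32.4174 kJ
ΔH = -32.4174 / 0.02388 = -1358 kJ/mol

ΔH = -1360 kJ/mol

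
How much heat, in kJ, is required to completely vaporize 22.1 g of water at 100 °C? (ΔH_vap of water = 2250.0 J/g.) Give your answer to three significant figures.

q = m × ΔH_vap = 22.1 × 2250.0 = 49730 J = 49.7 kJ

q = 49.7 kJ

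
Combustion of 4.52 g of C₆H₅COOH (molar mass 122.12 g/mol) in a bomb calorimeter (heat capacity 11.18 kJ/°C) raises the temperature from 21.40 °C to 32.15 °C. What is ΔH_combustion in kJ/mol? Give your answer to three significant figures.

ΔT = 32.15 − 21.40 = 10.75 °C
q_cal = C_cal × ΔT = 11.18 × 10.75 = 120.185 kJ
n = 4.52 / 122.12 = 0.03701 mol
q_rxn = −q_cal = -120.185 kJ
ΔH = -120.185 / 0.03701 = -3247 kJ/mol

ΔH = -3250 kJ/mol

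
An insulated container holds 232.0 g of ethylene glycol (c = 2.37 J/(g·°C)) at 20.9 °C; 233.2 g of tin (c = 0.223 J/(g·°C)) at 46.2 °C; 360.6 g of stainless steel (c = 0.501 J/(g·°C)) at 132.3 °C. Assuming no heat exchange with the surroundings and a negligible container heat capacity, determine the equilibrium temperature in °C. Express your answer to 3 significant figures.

Σ mᵢcᵢ(T − Tᵢ) = 0  ⇒  T = Σ mᵢcᵢTᵢ / Σ mᵢcᵢ
Σ mᵢcᵢ = 232.0×2.37 + 233.2×0.223 + 360.6×0.501 = 782.5042
Σ mᵢcᵢTᵢ = 549.84×20.9 + 52.0036×46.2 + 180.6606×132.3 = 37796
T = 37796 / 782.5042 = 48.30 °C

T_f = 48.3 °C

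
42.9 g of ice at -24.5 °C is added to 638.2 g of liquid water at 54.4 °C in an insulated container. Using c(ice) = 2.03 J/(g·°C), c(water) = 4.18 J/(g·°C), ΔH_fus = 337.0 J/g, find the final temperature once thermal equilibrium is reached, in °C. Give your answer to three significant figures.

Heat to bring ice to 0 °C and melt it: q₁ = 42.9×2.03×24.5 + 42.9×337.0 = 16591 J
Heat the water can supply cooling to 0 °C: 638.2×4.18×54.4 = 145122 J > q₁, so all ice melts.
Energy balance: 638.2×4.18×(54.4 − T) = 16591 + 42.9×4.18×(T − 0)
2667.676(54.4 − T) = 16591 + 179.322 T
145122 − 16591 = 2846.998 T
T = 128531 / 2846.998 = 45.146 °C

T_f = 45.1 °C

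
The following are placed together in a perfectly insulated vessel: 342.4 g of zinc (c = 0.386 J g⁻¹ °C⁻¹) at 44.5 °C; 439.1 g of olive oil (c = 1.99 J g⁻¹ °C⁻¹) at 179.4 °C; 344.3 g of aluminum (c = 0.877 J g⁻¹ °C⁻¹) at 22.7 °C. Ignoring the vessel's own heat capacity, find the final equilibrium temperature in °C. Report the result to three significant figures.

Σ mᵢcᵢ(T − Tᵢ) = 0  ⇒  T = Σ mᵢcᵢTᵢ / Σ mᵢcᵢ
Σ mᵢcᵢ = 342.4×0.386 + 439.1×1.99 + 344.3×0.877 = 1307.9265
Σ mᵢcᵢTᵢ = 132.1664×44.5 + 873.809×179.4 + 301.9511×22.7 = 169500
T = 169500 / 1307.9265 = 129.6 °C

T_f = 130 °C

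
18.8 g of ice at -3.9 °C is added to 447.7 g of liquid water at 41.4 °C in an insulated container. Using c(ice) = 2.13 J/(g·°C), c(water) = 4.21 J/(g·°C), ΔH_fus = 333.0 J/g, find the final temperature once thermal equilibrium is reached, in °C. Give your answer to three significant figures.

Heat to bring ice to 0 °C and melt it: q₁ = 18.8×2.13×3.9 + 18.8×333.0 = 6416.6 J
Heat the water can supply cooling to 0 °C: 447.7×4.21×41.4 = 78031.4 J > q₁, so all ice melts.
Energy balance: 447.7×4.21×(41.4 − T) = 6416.6 + 18.8×4.21×(T − 0)
1884.817(41.4 − T) = 6416.6 + 79.148 T
78031.4 − 6416.6 = 1963.965 T
T = 71614.8 / 1963.965 = 36.46 °C

T_f = 36.5 °C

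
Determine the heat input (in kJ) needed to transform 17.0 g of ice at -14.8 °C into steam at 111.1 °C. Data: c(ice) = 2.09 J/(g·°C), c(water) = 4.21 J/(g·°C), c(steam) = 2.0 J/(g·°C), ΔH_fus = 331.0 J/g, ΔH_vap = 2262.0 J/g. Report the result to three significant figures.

q1 (heat ice -14.8→0.0 °C): 17.0 × 2.09 × 14.8 = 526 J
q2 (melt at 0 °C): 17.0 × 331.0 = 5627 J
q3 (heat water 0.0→100.0 °C): 17.0 × 4.21 × 100.0 = 7157 J
q4 (vaporize at 100 °C): 17.0 × 2262.0 = 38454 J
q5 (heat steam 100.0→111.1 °C): 17.0 × 2.0 × 11.1 = 377 J
Total: 526 + 5627 + 7157 + 38454 + 377 = 52141 J = 52.1 kJ

q = 52.1 kJ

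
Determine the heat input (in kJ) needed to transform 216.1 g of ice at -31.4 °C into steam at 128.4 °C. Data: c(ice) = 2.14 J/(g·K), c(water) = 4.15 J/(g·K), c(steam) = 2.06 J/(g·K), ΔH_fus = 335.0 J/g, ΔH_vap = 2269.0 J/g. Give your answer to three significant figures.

q = 680 kJ

q1 (heat ice -31.4→0.0 °C): 216.1 × 2.14 × 31.4 = 14521 J
q2 (melt at 0 °C): 216.1 × 335.0 = 72394 J
q3 (heat water 0.0→100.0 °C): 216.1 × 4.15 × 100.0 = 89682 J
q4 (vaporize at 100 °C): 216.1 × 2269.0 = 490331 J
q5 (heat steam 100.0→128.4 °C): 216.1 × 2.06 × 28.4 = 12643 J
Total: 14521 + 72394 + 89682 + 490331 + 12643 = 679571 J = 680 kJ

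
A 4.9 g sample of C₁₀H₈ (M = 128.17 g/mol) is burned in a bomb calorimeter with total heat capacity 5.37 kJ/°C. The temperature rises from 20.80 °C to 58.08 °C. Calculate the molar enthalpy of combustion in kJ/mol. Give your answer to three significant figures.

ΔT = 58.08 − 20.80 = 37.28 °C
q_cal = C_cal × ΔT = 5.37 × 37.28 = 200.1936 kJ
n = 4.9 / 128.17 = 0.03823 mol
q_rxn = −q_cal = -200.1936 kJ
ΔH = -200.1936 / 0.03823 = -5237 kJ/mol

ΔH = -5240 kJ/mol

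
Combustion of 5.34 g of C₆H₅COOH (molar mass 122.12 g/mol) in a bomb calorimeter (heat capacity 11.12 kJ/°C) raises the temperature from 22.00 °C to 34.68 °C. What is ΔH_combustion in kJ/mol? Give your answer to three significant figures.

ΔH = -3220 kJ/mol

ΔT = 34.68 − 22.00 = 12.68 °C
q_cal = C_cal × ΔT = 11.12 × 12.68 = 141.0016 kJ
n = 5.34 / 122.12 = 0.04373 mol
q_rxn = −q_cal = -141.0016 kJ
ΔH = -141.0016 / 0.04373 = -3224 kJ/mol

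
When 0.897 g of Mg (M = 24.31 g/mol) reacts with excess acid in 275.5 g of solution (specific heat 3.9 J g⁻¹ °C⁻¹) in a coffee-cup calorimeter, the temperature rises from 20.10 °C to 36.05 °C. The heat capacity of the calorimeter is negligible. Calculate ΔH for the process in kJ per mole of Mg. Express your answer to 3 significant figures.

ΔH = -464 kJ/mol

|ΔT| = |36.05 − 20.10| = 15.95 °C
|q_surr| = (275.5 × 3.9) × 15.95 = 1074.45 × 15.95 = 17140 J
n(Mg) = 0.897 / 24.31 = 0.03690 mol
Temperature rose, so q_rxn = −|q_surr| = -17.14 kJ
ΔH = q_rxn / n = -464.499 kJ/mol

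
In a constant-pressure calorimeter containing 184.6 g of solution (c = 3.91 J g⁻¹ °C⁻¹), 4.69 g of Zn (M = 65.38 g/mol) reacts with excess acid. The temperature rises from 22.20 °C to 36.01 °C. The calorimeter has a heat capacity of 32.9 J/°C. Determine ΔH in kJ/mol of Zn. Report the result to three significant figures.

ΔH = -145 kJ/mol

|ΔT| = |36.01 − 22.20| = 13.81 °C
|q_surr| = (184.6 × 3.91 + 32.9) × 13.81 = 754.686 × 13.81 = 10420 J
n(Zn) = 4.69 / 65.38 = 0.07173 mol
Temperature rose, so q_rxn = −|q_surr| = -10.42 kJ
ΔH = q_rxn / n = -145.3 kJ/mol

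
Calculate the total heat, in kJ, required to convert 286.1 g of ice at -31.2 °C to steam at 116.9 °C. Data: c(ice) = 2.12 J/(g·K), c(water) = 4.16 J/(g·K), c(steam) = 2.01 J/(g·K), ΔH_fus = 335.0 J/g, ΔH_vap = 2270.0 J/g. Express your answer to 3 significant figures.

q = 893 kJ

q1 (heat ice -31.2→0.0 °C): 286.1 × 2.12 × 31.2 = 18924 J
q2 (melt at 0 °C): 286.1 × 335.0 = 95844 J
q3 (heat water 0.0→100.0 °C): 286.1 × 4.16 × 100.0 = 119018 J
q4 (vaporize at 100 °C): 286.1 × 2270.0 = 649447 J
q5 (heat steam 100.0→116.9 °C): 286.1 × 2.01 × 16.9 = 9719 J
Total: 18924 + 95844 + 119018 + 649447 + 9719 = 892952 J = 893 kJ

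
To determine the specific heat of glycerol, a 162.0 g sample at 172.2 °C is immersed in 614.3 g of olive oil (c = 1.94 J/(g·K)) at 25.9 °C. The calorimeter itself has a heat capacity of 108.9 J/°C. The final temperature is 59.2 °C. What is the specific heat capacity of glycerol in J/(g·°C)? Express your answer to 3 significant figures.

q_gained = (614.3 × 1.94 + 108.9) × (59.2 − 25.9) = 43310 J
q_lost = 162.0 × c × (172.2 − 59.2) = 18306 c
Set equal: c = 43310 / 18306 = 2.37 J/(g·°C)

c = 2.37 J/(g·°C)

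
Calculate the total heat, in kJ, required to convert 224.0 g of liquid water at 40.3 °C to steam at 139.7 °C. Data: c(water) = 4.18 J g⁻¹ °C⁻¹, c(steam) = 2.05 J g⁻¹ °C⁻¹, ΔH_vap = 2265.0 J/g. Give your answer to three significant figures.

q = 581 kJ

q1 (heat water 40.3→100.0 °C): 224.0 × 4.18 × 59.7 = 55898 J
q2 (vaporize at 100 °C): 224.0 × 2265.0 = 507360 J
q3 (heat steam 100.0→139.7 °C): 224.0 × 2.05 × 39.7 = 18230 J
Total: 55898 + 507360 + 18230 = 581488 J = 581 kJ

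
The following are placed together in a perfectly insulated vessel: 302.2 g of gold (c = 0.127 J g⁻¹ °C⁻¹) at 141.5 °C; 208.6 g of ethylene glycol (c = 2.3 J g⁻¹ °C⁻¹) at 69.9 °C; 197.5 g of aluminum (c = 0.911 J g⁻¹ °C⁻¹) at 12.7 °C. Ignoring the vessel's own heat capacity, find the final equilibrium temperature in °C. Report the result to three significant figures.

Σ mᵢcᵢ(T − Tᵢ) = 0  ⇒  T = Σ mᵢcᵢTᵢ / Σ mᵢcᵢ
Σ mᵢcᵢ = 302.2×0.127 + 208.6×2.3 + 197.5×0.911 = 698.0819
Σ mᵢcᵢTᵢ = 38.3794×141.5 + 479.78×69.9 + 179.9225×12.7 = 41252
T = 41252 / 698.0819 = 59.09 °C

T_f = 59.1 °C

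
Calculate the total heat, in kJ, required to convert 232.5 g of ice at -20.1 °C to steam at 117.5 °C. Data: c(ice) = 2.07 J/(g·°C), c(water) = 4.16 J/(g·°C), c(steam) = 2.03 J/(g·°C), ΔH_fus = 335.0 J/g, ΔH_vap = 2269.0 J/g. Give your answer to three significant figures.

q1 (heat ice -20.1→0.0 °C): 232.5 × 2.07 × 20.1 = 9674 J
q2 (melt at 0 °C): 232.5 × 335.0 = 77888 J
q3 (heat water 0.0→100.0 °C): 232.5 × 4.16 × 100.0 = 96720 J
q4 (vaporize at 100 °C): 232.5 × 2269.0 = 527543 J
q5 (heat steam 100.0→117.5 °C): 232.5 × 2.03 × 17.5 = 8260 J
Total: 9674 + 77888 + 96720 + 527543 + 8260 = 720085 J = 720 kJ

q = 720 kJ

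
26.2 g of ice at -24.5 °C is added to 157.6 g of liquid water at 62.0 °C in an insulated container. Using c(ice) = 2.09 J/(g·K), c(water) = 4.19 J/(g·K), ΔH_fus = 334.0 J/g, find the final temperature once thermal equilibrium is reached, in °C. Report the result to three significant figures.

Heat to bring ice to 0 °C and melt it: q₁ = 26.2×2.09×24.5 + 26.2×334.0 = 10092 J
Heat the water can supply cooling to 0 °C: 157.6×4.19×62.0 = 40941.3 J > q₁, so all ice melts.
Energy balance: 157.6×4.19×(62.0 − T) = 10092 + 26.2×4.19×(T − 0)
660.344(62.0 − T) = 10092 + 109.778 T
40941.3 − 10092 = 770.122 T
T = 30849.3 / 770.122 = 40.06 °C

T_f = 40.1 °C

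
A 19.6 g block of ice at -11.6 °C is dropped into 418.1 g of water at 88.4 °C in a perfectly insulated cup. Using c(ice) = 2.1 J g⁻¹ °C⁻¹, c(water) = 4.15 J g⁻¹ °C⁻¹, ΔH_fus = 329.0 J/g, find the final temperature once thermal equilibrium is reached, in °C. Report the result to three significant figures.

Heat to bring ice to 0 °C and melt it: q₁ = 19.6×2.1×11.6 + 19.6×329.0 = 6925.9 J
Heat the water can supply cooling to 0 °C: 418.1×4.15×88.4 = 153384 J > q₁, so all ice melts.
Energy balance: 418.1×4.15×(88.4 − T) = 6925.9 + 19.6×4.15×(T − 0)
1735.115(88.4 − T) = 6925.9 + 81.34 T
153384 − 6925.9 = 1816.455 T
T = 146458.1 / 1816.455 = 80.63 °C

T_f = 80.6 °C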